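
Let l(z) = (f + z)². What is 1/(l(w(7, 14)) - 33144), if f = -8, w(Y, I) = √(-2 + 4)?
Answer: -16539/547076786 + 4*√2/273538393 ≈ -3.0211e-5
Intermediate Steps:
w(Y, I) = √2
l(z) = (-8 + z)²
1/(l(w(7, 14)) - 33144) = 1/((-8 + √2)² - 33144) = 1/(-33144 + (-8 + √2)²)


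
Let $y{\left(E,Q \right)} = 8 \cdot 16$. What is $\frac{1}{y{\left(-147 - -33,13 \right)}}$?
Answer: $\frac{1}{128} \approx 0.0078125$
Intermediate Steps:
$y{\left(E,Q \right)} = 128$
$\frac{1}{y{\left(-147 - -33,13 \right)}} = \frac{1}{128}$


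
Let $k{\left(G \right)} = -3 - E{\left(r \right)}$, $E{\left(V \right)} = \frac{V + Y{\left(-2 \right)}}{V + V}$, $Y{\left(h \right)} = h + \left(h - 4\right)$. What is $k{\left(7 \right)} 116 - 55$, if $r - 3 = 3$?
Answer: $- \frac{1151}{3} \approx -383.67$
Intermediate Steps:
$Y{\left(h \right)} = -4 + 2 h$ ($Y{\left(h \right)} = h + \left(-4 + h\right) = -4 + 2 h$)
$r = 6$ ($r = 3 + 3 = 6$)
$E{\left(V \right)} = \frac{-8 + V}{2 V}$ ($E{\left(V \right)} = \frac{V + \left(-4 + 2 \left(-2\right)\right)}{V + V} = \frac{V - 8}{2 V} = \left(V - 8\right) \frac{1}{2 V} = \left(-8 + V\right) \frac{1}{2 V} = \frac{-8 + V}{2 V}$)
$k{\left(G \right)} = - \frac{17}{6}$ ($k{\left(G \right)} = -3 - \frac{-8 + 6}{2 \cdot 6} = -3 - \frac{1}{2} \cdot \frac{1}{6} \left(-2\right) = -3 - - \frac{1}{6} = -3 + \frac{1}{6} = - \frac{17}{6}$)
$k{\left(7 \right)} 116 - 55 = \left(- \frac{17}{6}\right) 116 - 55 = - \frac{986}{3} - 55 = - \frac{1151}{3}$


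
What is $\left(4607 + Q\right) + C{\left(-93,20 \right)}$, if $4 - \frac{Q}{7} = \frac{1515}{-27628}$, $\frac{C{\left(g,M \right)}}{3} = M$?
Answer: $\frac{129724065}{27628} \approx 4695.4$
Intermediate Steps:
$C{\left(g,M \right)} = 3 M$
$Q = \frac{784189}{27628}$ ($Q = 28 - 7 \frac{1515}{-27628} = 28 - 7 \cdot 1515 \left(- \frac{1}{27628}\right) = 28 - - \frac{10605}{27628} = 28 + \frac{10605}{27628} = \frac{784189}{27628} \approx 28.384$)
$\left(4607 + Q\right) + C{\left(-93,20 \right)} = \left(4607 + \frac{784189}{27628}\right) + 3 \cdot 20 = \frac{128066385}{27628} + 60 = \frac{129724065}{27628}$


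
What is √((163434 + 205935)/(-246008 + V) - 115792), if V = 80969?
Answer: I*√7151901540703/7859 ≈ 340.29*I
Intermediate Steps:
√((163434 + 205935)/(-246008 + V) - 115792) = √((163434 + 205935)/(-246008 + 80969) - 115792) = √(369369/(-165039) - 115792) = √(369369*(-1/165039) - 115792) = √(-17589/7859 - 115792) = √(-910026917/7859) = I*√7151901540703/7859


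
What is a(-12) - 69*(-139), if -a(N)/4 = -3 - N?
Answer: 9555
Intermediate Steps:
a(N) = 12 + 4*N (a(N) = -4*(-3 - N) = 12 + 4*N)
a(-12) - 69*(-139) = (12 + 4*(-12)) - 69*(-139) = (12 - 48) + 9591 = -36 + 9591 = 9555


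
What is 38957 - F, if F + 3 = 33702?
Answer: 5258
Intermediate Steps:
F = 33699 (F = -3 + 33702 = 33699)
38957 - F = 38957 - 1*33699 = 38957 - 33699 = 5258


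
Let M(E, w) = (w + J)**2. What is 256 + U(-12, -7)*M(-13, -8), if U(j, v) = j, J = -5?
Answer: -1772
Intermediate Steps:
M(E, w) = (-5 + w)**2 (M(E, w) = (w - 5)**2 = (-5 + w)**2)
256 + U(-12, -7)*M(-13, -8) = 256 - 12*(-5 - 8)**2 = 256 - 12*(-13)**2 = 256 - 12*169 = 256 - 2028 = -1772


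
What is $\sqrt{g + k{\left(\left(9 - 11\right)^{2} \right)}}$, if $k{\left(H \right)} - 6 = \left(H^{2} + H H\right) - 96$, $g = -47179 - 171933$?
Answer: $i \sqrt{219170} \approx 468.16 i$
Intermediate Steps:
$g = -219112$
$k{\left(H \right)} = -90 + 2 H^{2}$ ($k{\left(H \right)} = 6 - \left(96 - H^{2} - H H\right) = 6 + \left(\left(H^{2} + H^{2}\right) - 96\right) = 6 + \left(2 H^{2} - 96\right) = 6 + \left(-96 + 2 H^{2}\right) = -90 + 2 H^{2}$)
$\sqrt{g + k{\left(\left(9 - 11\right)^{2} \right)}} = \sqrt{-219112 - \left(90 - 2 \left(\left(9 - 11\right)^{2}\right)^{2}\right)} = \sqrt{-219112 - \left(90 - 2 \left(\left(-2\right)^{2}\right)^{2}\right)} = \sqrt{-219112 - \left(90 - 2 \cdot 4^{2}\right)} = \sqrt{-219112 + \left(-90 + 2 \cdot 16\right)} = \sqrt{-219112 + \left(-90 + 32\right)} = \sqrt{-219112 - 58} = \sqrt{-219170} = i \sqrt{219170}$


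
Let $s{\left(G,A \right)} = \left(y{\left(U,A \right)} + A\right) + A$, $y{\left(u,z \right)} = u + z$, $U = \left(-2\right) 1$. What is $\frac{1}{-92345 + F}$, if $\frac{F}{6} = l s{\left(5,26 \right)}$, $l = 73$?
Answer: $- \frac{1}{59057} \approx -1.6933 \cdot 10^{-5}$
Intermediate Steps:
$U = -2$
$s{\left(G,A \right)} = -2 + 3 A$ ($s{\left(G,A \right)} = \left(\left(-2 + A\right) + A\right) + A = \left(-2 + 2 A\right) + A = -2 + 3 A$)
$F = 33288$ ($F = 6 \cdot 73 \left(-2 + 3 \cdot 26\right) = 6 \cdot 73 \left(-2 + 78\right) = 6 \cdot 73 \cdot 76 = 6 \cdot 5548 = 33288$)
$\frac{1}{-92345 + F} = \frac{1}{-92345 + 33288} = \frac{1}{-59057} = - \frac{1}{59057}$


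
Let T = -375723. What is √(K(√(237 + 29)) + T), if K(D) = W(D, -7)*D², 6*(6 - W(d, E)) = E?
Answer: 5*I*√134574/3 ≈ 611.41*I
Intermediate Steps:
W(d, E) = 6 - E/6
K(D) = 43*D²/6 (K(D) = (6 - ⅙*(-7))*D² = (6 + 7/6)*D² = 43*D²/6)
√(K(√(237 + 29)) + T) = √(43*(√(237 + 29))²/6 - 375723) = √(43*(√266)²/6 - 375723) = √((43/6)*266 - 375723) = √(5719/3 - 375723) = √(-1121450/3) = 5*I*√134574/3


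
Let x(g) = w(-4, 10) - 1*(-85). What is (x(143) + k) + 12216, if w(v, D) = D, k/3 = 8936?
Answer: 39119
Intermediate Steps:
k = 26808 (k = 3*8936 = 26808)
x(g) = 95 (x(g) = 10 - 1*(-85) = 10 + 85 = 95)
(x(143) + k) + 12216 = (95 + 26808) + 12216 = 26903 + 12216 = 39119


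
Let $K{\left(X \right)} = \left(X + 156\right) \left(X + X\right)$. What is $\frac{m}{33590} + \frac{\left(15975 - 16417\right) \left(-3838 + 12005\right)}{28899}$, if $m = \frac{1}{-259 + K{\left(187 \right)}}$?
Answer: $- \frac{1194096640250237}{9559550383110} \approx -124.91$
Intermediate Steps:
$K{\left(X \right)} = 2 X \left(156 + X\right)$ ($K{\left(X \right)} = \left(156 + X\right) 2 X = 2 X \left(156 + X\right)$)
$m = \frac{1}{128023}$ ($m = \frac{1}{-259 + 2 \cdot 187 \left(156 + 187\right)} = \frac{1}{-259 + 2 \cdot 187 \cdot 343} = \frac{1}{-259 + 128282} = \frac{1}{128023} \approx 7.8111 \cdot 10^{-6}$)
$\frac{m}{33590} + \frac{\left(15975 - 16417\right) \left(-3838 + 12005\right)}{28899} = \frac{1}{128023 \cdot 33590} + \frac{\left(15975 - 16417\right) \left(-3838 + 12005\right)}{28899} = \frac{1}{128023} \cdot \frac{1}{33590} + \left(-442\right) 8167 \cdot \frac{1}{28899} = \frac{1}{4300292570} - \frac{277678}{2223} = - \frac{1194096640250237}{9559550383110}$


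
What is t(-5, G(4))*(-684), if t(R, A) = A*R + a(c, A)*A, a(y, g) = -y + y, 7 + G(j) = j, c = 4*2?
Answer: -10260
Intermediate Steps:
c = 8
G(j) = -7 + j
a(y, g) = 0
t(R, A) = A*R (t(R, A) = A*R + 0*A = A*R + 0 = A*R)
t(-5, G(4))*(-684) = ((-7 + 4)*(-5))*(-684) = -3*(-5)*(-684) = 15*(-684) = -10260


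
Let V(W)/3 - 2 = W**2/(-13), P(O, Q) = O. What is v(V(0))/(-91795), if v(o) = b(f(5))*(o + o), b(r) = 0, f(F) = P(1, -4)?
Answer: 0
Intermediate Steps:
f(F) = 1
V(W) = 6 - 3*W**2/13 (V(W) = 6 + 3*(W**2/(-13)) = 6 + 3*(W**2*(-1/13)) = 6 + 3*(-W**2/13) = 6 - 3*W**2/13)
v(o) = 0 (v(o) = 0*(o + o) = 0*(2*o) = 0)
v(V(0))/(-91795) = 0/(-91795) = 0*(-1/91795) = 0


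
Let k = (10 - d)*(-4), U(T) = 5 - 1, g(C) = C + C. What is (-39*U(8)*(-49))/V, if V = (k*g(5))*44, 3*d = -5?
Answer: -819/2200 ≈ -0.37227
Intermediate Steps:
d = -5/3 (d = (⅓)*(-5) = -5/3 ≈ -1.6667)
g(C) = 2*C
U(T) = 4
k = -140/3 (k = (10 - 1*(-5/3))*(-4) = (10 + 5/3)*(-4) = (35/3)*(-4) = -140/3 ≈ -46.667)
V = -61600/3 (V = -280*5/3*44 = -140/3*10*44 = -1400/3*44 = -61600/3 ≈ -20533.)
(-39*U(8)*(-49))/V = (-39*4*(-49))/(-61600/3) = -156*(-49)*(-3/61600) = 7644*(-3/61600) = -819/2200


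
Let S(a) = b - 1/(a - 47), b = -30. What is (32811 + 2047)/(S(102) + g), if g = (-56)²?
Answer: 1917190/170829 ≈ 11.223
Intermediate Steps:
g = 3136
S(a) = -30 - 1/(-47 + a) (S(a) = -30 - 1/(a - 47) = -30 - 1/(-47 + a))
(32811 + 2047)/(S(102) + g) = (32811 + 2047)/((1409 - 30*102)/(-47 + 102) + 3136) = 34858/((1409 - 3060)/55 + 3136) = 34858/((1/55)*(-1651) + 3136) = 34858/(-1651/55 + 3136) = 34858/(170829/55) = 34858*(55/170829) = 1917190/170829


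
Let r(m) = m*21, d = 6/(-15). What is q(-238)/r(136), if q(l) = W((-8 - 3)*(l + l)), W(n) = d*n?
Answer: -11/15 ≈ -0.73333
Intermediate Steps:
d = -⅖ (d = 6*(-1/15) = -⅖ ≈ -0.40000)
r(m) = 21*m
W(n) = -2*n/5
q(l) = 44*l/5 (q(l) = -2*(-8 - 3)*(l + l)/5 = -(-22)*2*l/5 = -(-44)*l/5 = 44*l/5)
q(-238)/r(136) = ((44/5)*(-238))/((21*136)) = -10472/5/2856 = -10472/5*1/2856 = -11/15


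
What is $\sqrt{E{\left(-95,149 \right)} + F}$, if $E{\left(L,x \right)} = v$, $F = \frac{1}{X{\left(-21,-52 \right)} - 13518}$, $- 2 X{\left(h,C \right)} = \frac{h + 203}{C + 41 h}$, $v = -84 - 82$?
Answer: $\frac{9 i \sqrt{312164345454153}}{12341843} \approx 12.884 i$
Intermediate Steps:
$v = -166$ ($v = -84 - 82 = -166$)
$X{\left(h,C \right)} = - \frac{203 + h}{2 \left(C + 41 h\right)}$ ($X{\left(h,C \right)} = - \frac{\left(h + 203\right) \frac{1}{C + 41 h}}{2} = - \frac{\left(203 + h\right) \frac{1}{C + 41 h}}{2} = - \frac{\frac{1}{C + 41 h} \left(203 + h\right)}{2} = - \frac{203 + h}{2 \left(C + 41 h\right)}$)
$F = - \frac{913}{12341843}$ ($F = \frac{1}{\frac{-203 - -21}{2 \left(-52 + 41 \left(-21\right)\right)} - 13518} = \frac{1}{\frac{-203 + 21}{2 \left(-52 - 861\right)} - 13518} = \frac{1}{\frac{1}{2} \frac{1}{-913} \left(-182\right) - 13518} = \frac{1}{\frac{1}{2} \left(- \frac{1}{913}\right) \left(-182\right) - 13518} = \frac{1}{\frac{91}{913} - 13518} = \frac{1}{- \frac{12341843}{913}} = - \frac{913}{12341843} \approx -7.3976 \cdot 10^{-5}$)
$E{\left(L,x \right)} = -166$
$\sqrt{E{\left(-95,149 \right)} + F} = \sqrt{-166 - \frac{913}{12341843}} = \sqrt{- \frac{2048746851}{12341843}} = \frac{9 i \sqrt{312164345454153}}{12341843}$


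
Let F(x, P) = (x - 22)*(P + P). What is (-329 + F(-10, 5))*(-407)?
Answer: 264143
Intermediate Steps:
F(x, P) = 2*P*(-22 + x) (F(x, P) = (-22 + x)*(2*P) = 2*P*(-22 + x))
(-329 + F(-10, 5))*(-407) = (-329 + 2*5*(-22 - 10))*(-407) = (-329 + 2*5*(-32))*(-407) = (-329 - 320)*(-407) = -649*(-407) = 264143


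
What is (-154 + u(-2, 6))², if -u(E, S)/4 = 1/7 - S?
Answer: 835396/49 ≈ 17049.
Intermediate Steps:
u(E, S) = -4/7 + 4*S (u(E, S) = -4*(1/7 - S) = -4*(⅐ - S) = -4/7 + 4*S)
(-154 + u(-2, 6))² = (-154 + (-4/7 + 4*6))² = (-154 + (-4/7 + 24))² = (-154 + 164/7)² = (-914/7)² = 835396/49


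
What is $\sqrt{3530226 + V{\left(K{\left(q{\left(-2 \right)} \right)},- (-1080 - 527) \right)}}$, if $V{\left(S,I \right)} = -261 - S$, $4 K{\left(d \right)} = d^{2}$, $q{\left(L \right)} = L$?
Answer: $2 \sqrt{882491} \approx 1878.8$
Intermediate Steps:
$K{\left(d \right)} = \frac{d^{2}}{4}$
$\sqrt{3530226 + V{\left(K{\left(q{\left(-2 \right)} \right)},- (-1080 - 527) \right)}} = \sqrt{3530226 - \left(261 + \frac{\left(-2\right)^{2}}{4}\right)} = \sqrt{3530226 - \left(261 + \frac{1}{4} \cdot 4\right)} = \sqrt{3530226 - 262} = \sqrt{3529964} = 2 \sqrt{882491}$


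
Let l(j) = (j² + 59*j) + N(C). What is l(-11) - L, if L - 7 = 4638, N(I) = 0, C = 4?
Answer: -5173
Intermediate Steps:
L = 4645 (L = 7 + 4638 = 4645)
l(j) = j² + 59*j (l(j) = (j² + 59*j) + 0 = j² + 59*j)
l(-11) - L = -11*(59 - 11) - 1*4645 = -11*48 - 4645 = -528 - 4645 = -5173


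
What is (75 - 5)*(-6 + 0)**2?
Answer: 2520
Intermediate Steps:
(75 - 5)*(-6 + 0)**2 = 70*(-6)**2 = 70*36 = 2520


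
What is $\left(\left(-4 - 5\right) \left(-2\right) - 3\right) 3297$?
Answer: $49455$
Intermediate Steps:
$\left(\left(-4 - 5\right) \left(-2\right) - 3\right) 3297 = \left(\left(-9\right) \left(-2\right) - 3\right) 3297 = \left(18 - 3\right) 3297 = 15 \cdot 3297 = 49455$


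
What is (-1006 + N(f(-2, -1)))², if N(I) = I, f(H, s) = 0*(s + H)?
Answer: 1012036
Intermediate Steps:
f(H, s) = 0 (f(H, s) = 0*(H + s) = 0)
(-1006 + N(f(-2, -1)))² = (-1006 + 0)² = (-1006)² = 1012036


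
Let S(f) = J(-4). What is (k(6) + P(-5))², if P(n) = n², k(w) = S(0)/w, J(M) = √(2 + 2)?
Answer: 5776/9 ≈ 641.78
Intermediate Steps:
J(M) = 2 (J(M) = √4 = 2)
S(f) = 2
k(w) = 2/w
(k(6) + P(-5))² = (2/6 + (-5)²)² = (2*(⅙) + 25)² = (⅓ + 25)² = (76/3)² = 5776/9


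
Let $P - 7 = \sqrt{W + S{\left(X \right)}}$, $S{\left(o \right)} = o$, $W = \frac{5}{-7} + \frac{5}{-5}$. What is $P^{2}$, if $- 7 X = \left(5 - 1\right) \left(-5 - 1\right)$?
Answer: $\frac{355}{7} + 4 \sqrt{21} \approx 69.045$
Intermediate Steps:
$W = - \frac{12}{7}$ ($W = 5 \left(- \frac{1}{7}\right) + 5 \left(- \frac{1}{5}\right) = - \frac{5}{7} - 1 = - \frac{12}{7} \approx -1.7143$)
$X = \frac{24}{7}$ ($X = - \frac{\left(5 - 1\right) \left(-5 - 1\right)}{7} = - \frac{4 \left(-6\right)}{7} = \left(- \frac{1}{7}\right) \left(-24\right) = \frac{24}{7} \approx 3.4286$)
$P = 7 + \frac{2 \sqrt{21}}{7}$ ($P = 7 + \sqrt{- \frac{12}{7} + \frac{24}{7}} = 7 + \sqrt{\frac{12}{7}} = 7 + \frac{2 \sqrt{21}}{7} \approx 8.3093$)
$P^{2} = \left(7 + \frac{2 \sqrt{21}}{7}\right)^{2}$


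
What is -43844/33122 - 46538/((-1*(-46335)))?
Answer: -1786471688/767353935 ≈ -2.3281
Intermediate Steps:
-43844/33122 - 46538/((-1*(-46335))) = -43844*1/33122 - 46538/46335 = -21922/16561 - 46538*1/46335 = -21922/16561 - 46538/46335 = -1786471688/767353935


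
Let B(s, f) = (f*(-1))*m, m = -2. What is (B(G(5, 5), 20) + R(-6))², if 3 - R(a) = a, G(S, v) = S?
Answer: 2401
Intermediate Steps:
R(a) = 3 - a
B(s, f) = 2*f (B(s, f) = (f*(-1))*(-2) = -f*(-2) = 2*f)
(B(G(5, 5), 20) + R(-6))² = (2*20 + (3 - 1*(-6)))² = (40 + (3 + 6))² = (40 + 9)² = 49² = 2401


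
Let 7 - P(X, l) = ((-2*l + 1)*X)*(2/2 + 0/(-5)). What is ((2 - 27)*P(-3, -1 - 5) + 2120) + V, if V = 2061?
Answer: 3031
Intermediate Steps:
P(X, l) = 7 - X*(1 - 2*l) (P(X, l) = 7 - (-2*l + 1)*X*(2/2 + 0/(-5)) = 7 - (1 - 2*l)*X*(2*(1/2) + 0*(-1/5)) = 7 - X*(1 - 2*l)*(1 + 0) = 7 - X*(1 - 2*l))
((2 - 27)*P(-3, -1 - 5) + 2120) + V = ((2 - 27)*(7 - 1*(-3) + 2*(-3)*(-1 - 5)) + 2120) + 2061 = (-25*(7 + 3 + 2*(-3)*(-6)) + 2120) + 2061 = (-25*(7 + 3 + 36) + 2120) + 2061 = (-25*46 + 2120) + 2061 = (-1150 + 2120) + 2061 = 970 + 2061 = 3031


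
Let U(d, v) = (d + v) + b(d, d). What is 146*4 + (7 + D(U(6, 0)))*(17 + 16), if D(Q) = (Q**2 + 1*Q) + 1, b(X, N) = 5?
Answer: 5204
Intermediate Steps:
U(d, v) = 5 + d + v (U(d, v) = (d + v) + 5 = 5 + d + v)
D(Q) = 1 + Q + Q**2 (D(Q) = (Q**2 + Q) + 1 = (Q + Q**2) + 1 = 1 + Q + Q**2)
146*4 + (7 + D(U(6, 0)))*(17 + 16) = 146*4 + (7 + (1 + (5 + 6 + 0) + (5 + 6 + 0)**2))*(17 + 16) = 584 + (7 + (1 + 11 + 11**2))*33 = 584 + (7 + (1 + 11 + 121))*33 = 584 + (7 + 133)*33 = 584 + 140*33 = 584 + 4620 = 5204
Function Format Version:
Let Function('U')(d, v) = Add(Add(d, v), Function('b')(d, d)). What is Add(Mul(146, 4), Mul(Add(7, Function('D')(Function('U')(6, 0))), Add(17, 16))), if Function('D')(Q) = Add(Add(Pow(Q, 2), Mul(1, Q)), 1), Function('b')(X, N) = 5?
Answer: 5204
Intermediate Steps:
Function('U')(d, v) = Add(5, d, v) (Function('U')(d, v) = Add(Add(d, v), 5) = Add(5, d, v))
Function('D')(Q) = Add(1, Q, Pow(Q, 2)) (Function('D')(Q) = Add(Add(Pow(Q, 2), Q), 1) = Add(Add(Q, Pow(Q, 2)), 1) = Add(1, Q, Pow(Q, 2)))
Add(Mul(146, 4), Mul(Add(7, Function('D')(Function('U')(6, 0))), Add(17, 16))) = Add(Mul(146, 4), Mul(Add(7, Add(1, Add(5, 6, 0), Pow(Add(5, 6, 0), 2))), Add(17, 16))) = Add(584, Mul(Add(7, Add(1, 11, Pow(11, 2))), 33)) = Add(584, Mul(Add(7, Add(1, 11, 121)), 33)) = Add(584, Mul(Add(7, 133), 33)) = Add(584, Mul(140, 33)) = Add(584, 4620) = 5204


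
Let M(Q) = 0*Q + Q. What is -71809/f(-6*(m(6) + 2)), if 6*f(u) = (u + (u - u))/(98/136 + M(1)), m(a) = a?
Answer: 8401653/544 ≈ 15444.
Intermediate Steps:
M(Q) = Q (M(Q) = 0 + Q = Q)
f(u) = 34*u/351 (f(u) = ((u + (u - u))/(98/136 + 1))/6 = ((u + 0)/(98*(1/136) + 1))/6 = (u/(49/68 + 1))/6 = (u/(117/68))/6 = (u*(68/117))/6 = (68*u/117)/6 = 34*u/351)
-71809/f(-6*(m(6) + 2)) = -71809*(-117/(68*(6 + 2))) = -71809/(34*(-6*8)/351) = -71809/((34/351)*(-48)) = -71809/(-544/117) = -71809*(-117/544) = 8401653/544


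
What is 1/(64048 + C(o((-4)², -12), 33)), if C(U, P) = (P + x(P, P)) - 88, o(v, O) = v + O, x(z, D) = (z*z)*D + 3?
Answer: 1/99933 ≈ 1.0007e-5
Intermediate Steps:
x(z, D) = 3 + D*z² (x(z, D) = z²*D + 3 = D*z² + 3 = 3 + D*z²)
o(v, O) = O + v
C(U, P) = -85 + P + P³ (C(U, P) = (P + (3 + P*P²)) - 88 = (P + (3 + P³)) - 88 = (3 + P + P³) - 88 = -85 + P + P³)
1/(64048 + C(o((-4)², -12), 33)) = 1/(64048 + (-85 + 33 + 33³)) = 1/(64048 + (-85 + 33 + 35937)) = 1/(64048 + 35885) = 1/99933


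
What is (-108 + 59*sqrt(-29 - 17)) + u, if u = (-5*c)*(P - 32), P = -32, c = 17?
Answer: 5332 + 59*I*sqrt(46) ≈ 5332.0 + 400.16*I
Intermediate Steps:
u = 5440 (u = (-5*17)*(-32 - 32) = -85*(-64) = 5440)
(-108 + 59*sqrt(-29 - 17)) + u = (-108 + 59*sqrt(-29 - 17)) + 5440 = (-108 + 59*sqrt(-46)) + 5440 = (-108 + 59*(I*sqrt(46))) + 5440 = (-108 + 59*I*sqrt(46)) + 5440 = 5332 + 59*I*sqrt(46)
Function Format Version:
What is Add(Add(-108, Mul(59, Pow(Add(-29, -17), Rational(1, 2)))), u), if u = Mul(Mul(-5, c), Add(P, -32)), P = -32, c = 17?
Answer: Add(5332, Mul(59, I, Pow(46, Rational(1, 2)))) ≈ Add(5332.0, Mul(400.16, I))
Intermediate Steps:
u = 5440 (u = Mul(Mul(-5, 17), Add(-32, -32)) = Mul(-85, -64) = 5440)
Add(Add(-108, Mul(59, Pow(Add(-29, -17), Rational(1, 2)))), u) = Add(Add(-108, Mul(59, Pow(Add(-29, -17), Rational(1, 2)))), 5440) = Add(Add(-108, Mul(59, Pow(-46, Rational(1, 2)))), 5440) = Add(Add(-108, Mul(59, Mul(I, Pow(46, Rational(1, 2))))), 5440) = Add(Add(-108, Mul(59, I, Pow(46, Rational(1, 2)))), 5440) = Add(5332, Mul(59, I, Pow(46, Rational(1, 2))))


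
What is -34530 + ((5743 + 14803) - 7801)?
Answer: -21785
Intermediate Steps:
-34530 + ((5743 + 14803) - 7801) = -34530 + (20546 - 7801) = -34530 + 12745 = -21785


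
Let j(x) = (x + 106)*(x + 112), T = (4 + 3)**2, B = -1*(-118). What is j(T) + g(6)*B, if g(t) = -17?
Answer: 22949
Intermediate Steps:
B = 118
T = 49 (T = 7**2 = 49)
j(x) = (106 + x)*(112 + x)
j(T) + g(6)*B = (11872 + 49**2 + 218*49) - 17*118 = (11872 + 2401 + 10682) - 2006 = 24955 - 2006 = 22949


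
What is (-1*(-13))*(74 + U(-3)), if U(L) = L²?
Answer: 1079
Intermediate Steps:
(-1*(-13))*(74 + U(-3)) = (-1*(-13))*(74 + (-3)²) = 13*(74 + 9) = 13*83 = 1079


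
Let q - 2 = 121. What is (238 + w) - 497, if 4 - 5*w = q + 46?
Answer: -292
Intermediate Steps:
q = 123 (q = 2 + 121 = 123)
w = -33 (w = ⅘ - (123 + 46)/5 = ⅘ - ⅕*169 = ⅘ - 169/5 = -33)
(238 + w) - 497 = (238 - 33) - 497 = 205 - 497 = -292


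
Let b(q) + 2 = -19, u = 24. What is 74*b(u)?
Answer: -1554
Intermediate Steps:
b(q) = -21 (b(q) = -2 - 19 = -21)
74*b(u) = 74*(-21) = -1554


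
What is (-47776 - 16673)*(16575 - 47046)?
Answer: 1963825479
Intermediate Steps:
(-47776 - 16673)*(16575 - 47046) = -64449*(-30471) = 1963825479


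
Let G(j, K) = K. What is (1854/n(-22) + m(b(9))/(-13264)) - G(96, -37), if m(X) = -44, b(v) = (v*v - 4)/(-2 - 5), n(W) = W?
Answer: -1724199/36476 ≈ -47.269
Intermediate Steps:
b(v) = 4/7 - v²/7 (b(v) = (v² - 4)/(-7) = (-4 + v²)*(-⅐) = 4/7 - v²/7)
(1854/n(-22) + m(b(9))/(-13264)) - G(96, -37) = (1854/(-22) - 44/(-13264)) - 1*(-37) = (1854*(-1/22) - 44*(-1/13264)) + 37 = (-927/11 + 11/3316) + 37 = -3073811/36476 + 37 = -1724199/36476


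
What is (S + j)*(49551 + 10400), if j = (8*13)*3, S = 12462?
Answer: 765814074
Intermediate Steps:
j = 312 (j = 104*3 = 312)
(S + j)*(49551 + 10400) = (12462 + 312)*(49551 + 10400) = 12774*59951 = 765814074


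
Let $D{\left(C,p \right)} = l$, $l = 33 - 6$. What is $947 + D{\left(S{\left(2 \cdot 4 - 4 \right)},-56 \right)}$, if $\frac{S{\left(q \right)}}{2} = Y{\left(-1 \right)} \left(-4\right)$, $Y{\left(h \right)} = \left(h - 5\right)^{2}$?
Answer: $974$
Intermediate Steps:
$Y{\left(h \right)} = \left(-5 + h\right)^{2}$
$S{\left(q \right)} = -288$ ($S{\left(q \right)} = 2 \left(-5 - 1\right)^{2} \left(-4\right) = 2 \left(-6\right)^{2} \left(-4\right) = 2 \cdot 36 \left(-4\right) = 2 \left(-144\right) = -288$)
$l = 27$ ($l = 33 - 6 = 27$)
$D{\left(C,p \right)} = 27$
$947 + D{\left(S{\left(2 \cdot 4 - 4 \right)},-56 \right)} = 947 + 27 = 974$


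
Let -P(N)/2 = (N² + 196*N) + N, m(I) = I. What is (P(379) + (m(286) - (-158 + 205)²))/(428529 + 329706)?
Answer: -146177/252745 ≈ -0.57836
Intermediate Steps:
P(N) = -394*N - 2*N² (P(N) = -2*((N² + 196*N) + N) = -2*(N² + 197*N) = -394*N - 2*N²)
(P(379) + (m(286) - (-158 + 205)²))/(428529 + 329706) = (-2*379*(197 + 379) + (286 - (-158 + 205)²))/(428529 + 329706) = (-2*379*576 + (286 - 1*47²))/758235 = (-436608 + (286 - 1*2209))*(1/758235) = (-436608 + (286 - 2209))*(1/758235) = (-436608 - 1923)*(1/758235) = -438531*1/758235 = -146177/252745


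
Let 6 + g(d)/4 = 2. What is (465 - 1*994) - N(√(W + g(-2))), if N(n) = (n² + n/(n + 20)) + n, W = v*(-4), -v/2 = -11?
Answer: 2*(-223*√26 + 2099*I)/(√26 - 10*I) ≈ -425.21 - 10.603*I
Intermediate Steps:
g(d) = -16 (g(d) = -24 + 4*2 = -24 + 8 = -16)
v = 22 (v = -2*(-11) = 22)
W = -88 (W = 22*(-4) = -88)
N(n) = n + n² + n/(20 + n) (N(n) = (n² + n/(20 + n)) + n = n + n² + n/(20 + n))
(465 - 1*994) - N(√(W + g(-2))) = (465 - 1*994) - √(-88 - 16)*(21 + (√(-88 - 16))² + 21*√(-88 - 16))/(20 + √(-88 - 16)) = (465 - 994) - √(-104)*(21 + (√(-104))² + 21*√(-104))/(20 + √(-104)) = -529 - 2*I*√26*(21 + (2*I*√26)² + 21*(2*I*√26))/(20 + 2*I*√26) = -529 - 2*I*√26*(21 - 104 + 42*I*√26)/(20 + 2*I*√26) = -529 - 2*I*√26*(-83 + 42*I*√26)/(20 + 2*I*√26)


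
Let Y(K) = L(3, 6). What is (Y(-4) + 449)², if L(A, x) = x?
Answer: 207025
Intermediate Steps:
Y(K) = 6
(Y(-4) + 449)² = (6 + 449)² = 455² = 207025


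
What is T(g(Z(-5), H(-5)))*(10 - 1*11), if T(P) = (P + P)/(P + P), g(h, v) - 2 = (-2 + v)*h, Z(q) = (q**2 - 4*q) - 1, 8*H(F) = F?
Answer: -1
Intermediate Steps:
H(F) = F/8
Z(q) = -1 + q**2 - 4*q
g(h, v) = 2 + h*(-2 + v) (g(h, v) = 2 + (-2 + v)*h = 2 + h*(-2 + v))
T(P) = 1 (T(P) = (2*P)/((2*P)) = (2*P)*(1/(2*P)) = 1)
T(g(Z(-5), H(-5)))*(10 - 1*11) = 1*(10 - 1*11) = 1*(10 - 11) = 1*(-1) = -1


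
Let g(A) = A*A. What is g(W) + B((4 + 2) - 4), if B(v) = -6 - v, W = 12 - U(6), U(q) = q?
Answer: 28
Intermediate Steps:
W = 6 (W = 12 - 1*6 = 12 - 6 = 6)
g(A) = A²
g(W) + B((4 + 2) - 4) = 6² + (-6 - ((4 + 2) - 4)) = 36 + (-6 - (6 - 4)) = 36 + (-6 - 1*2) = 36 + (-6 - 2) = 36 - 8 = 28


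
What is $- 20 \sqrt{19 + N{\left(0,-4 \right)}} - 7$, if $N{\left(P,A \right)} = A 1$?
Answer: $-7 - 20 \sqrt{15} \approx -84.46$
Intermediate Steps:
$N{\left(P,A \right)} = A$
$- 20 \sqrt{19 + N{\left(0,-4 \right)}} - 7 = - 20 \sqrt{19 - 4} - 7 = - 20 \sqrt{15} - 7 = -7 - 20 \sqrt{15}$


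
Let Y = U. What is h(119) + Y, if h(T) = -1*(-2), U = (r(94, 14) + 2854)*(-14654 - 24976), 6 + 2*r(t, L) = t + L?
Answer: -115125148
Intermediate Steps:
r(t, L) = -3 + L/2 + t/2 (r(t, L) = -3 + (t + L)/2 = -3 + (L + t)/2 = -3 + (L/2 + t/2) = -3 + L/2 + t/2)
U = -115125150 (U = ((-3 + (½)*14 + (½)*94) + 2854)*(-14654 - 24976) = ((-3 + 7 + 47) + 2854)*(-39630) = (51 + 2854)*(-39630) = 2905*(-39630) = -115125150)
h(T) = 2
Y = -115125150
h(119) + Y = 2 - 115125150 = -115125148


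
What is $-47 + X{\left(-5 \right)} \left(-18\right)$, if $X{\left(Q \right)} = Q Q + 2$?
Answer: $-533$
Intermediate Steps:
$X{\left(Q \right)} = 2 + Q^{2}$ ($X{\left(Q \right)} = Q^{2} + 2 = 2 + Q^{2}$)
$-47 + X{\left(-5 \right)} \left(-18\right) = -47 + \left(2 + \left(-5\right)^{2}\right) \left(-18\right) = -47 + \left(2 + 25\right) \left(-18\right) = -47 + 27 \left(-18\right) = -47 - 486 = -533$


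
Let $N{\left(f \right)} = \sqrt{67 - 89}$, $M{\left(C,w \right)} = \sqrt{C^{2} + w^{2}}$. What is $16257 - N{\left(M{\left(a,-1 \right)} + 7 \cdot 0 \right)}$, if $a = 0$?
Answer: $16257 - i \sqrt{22} \approx 16257.0 - 4.6904 i$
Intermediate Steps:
$N{\left(f \right)} = i \sqrt{22}$ ($N{\left(f \right)} = \sqrt{-22} = i \sqrt{22}$)
$16257 - N{\left(M{\left(a,-1 \right)} + 7 \cdot 0 \right)} = 16257 - i \sqrt{22}$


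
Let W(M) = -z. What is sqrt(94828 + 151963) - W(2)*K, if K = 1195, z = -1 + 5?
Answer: 4780 + sqrt(246791) ≈ 5276.8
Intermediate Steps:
z = 4
W(M) = -4 (W(M) = -1*4 = -4)
sqrt(94828 + 151963) - W(2)*K = sqrt(94828 + 151963) - (-4)*1195 = sqrt(246791) - 1*(-4780) = sqrt(246791) + 4780 = 4780 + sqrt(246791)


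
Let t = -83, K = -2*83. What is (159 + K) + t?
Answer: -90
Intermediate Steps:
K = -166
(159 + K) + t = (159 - 166) - 83 = -7 - 83 = -90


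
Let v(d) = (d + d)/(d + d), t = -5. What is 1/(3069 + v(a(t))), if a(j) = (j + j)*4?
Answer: 1/3070 ≈ 0.00032573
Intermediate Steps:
a(j) = 8*j (a(j) = (2*j)*4 = 8*j)
v(d) = 1 (v(d) = (2*d)/((2*d)) = (2*d)*(1/(2*d)) = 1)
1/(3069 + v(a(t))) = 1/(3069 + 1) = 1/3070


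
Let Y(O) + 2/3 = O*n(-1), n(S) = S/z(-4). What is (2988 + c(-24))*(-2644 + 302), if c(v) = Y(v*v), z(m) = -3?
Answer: -22337996/3 ≈ -7.4460e+6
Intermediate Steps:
n(S) = -S/3 (n(S) = S/(-3) = S*(-⅓) = -S/3)
Y(O) = -⅔ + O/3 (Y(O) = -⅔ + O*(-⅓*(-1)) = -⅔ + O*(⅓) = -⅔ + O/3)
c(v) = -⅔ + v²/3 (c(v) = -⅔ + (v*v)/3 = -⅔ + v²/3)
(2988 + c(-24))*(-2644 + 302) = (2988 + (-⅔ + (⅓)*(-24)²))*(-2644 + 302) = (2988 + (-⅔ + (⅓)*576))*(-2342) = (2988 + (-⅔ + 192))*(-2342) = (2988 + 574/3)*(-2342) = (9538/3)*(-2342) = -22337996/3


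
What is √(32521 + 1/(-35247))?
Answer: √40402497128442/35247 ≈ 180.34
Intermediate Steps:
√(32521 + 1/(-35247)) = √(32521 - 1/35247) = √(1146267686/35247) = √40402497128442/35247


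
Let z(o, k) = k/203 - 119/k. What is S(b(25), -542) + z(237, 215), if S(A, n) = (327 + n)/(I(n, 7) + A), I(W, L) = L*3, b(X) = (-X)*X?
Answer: 22712747/26361580 ≈ 0.86159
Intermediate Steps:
b(X) = -X**2
I(W, L) = 3*L
S(A, n) = (327 + n)/(21 + A) (S(A, n) = (327 + n)/(3*7 + A) = (327 + n)/(21 + A))
z(o, k) = -119/k + k/203 (z(o, k) = k*(1/203) - 119/k = k/203 - 119/k = -119/k + k/203)
S(b(25), -542) + z(237, 215) = (327 - 542)/(21 - 1*25**2) + (-119/215 + (1/203)*215) = -215/(21 - 1*625) + (-119*1/215 + 215/203) = -215/(21 - 625) + (-119/215 + 215/203) = -215/(-604) + 22068/43645 = -1/604*(-215) + 22068/43645 = 215/604 + 22068/43645 = 22712747/26361580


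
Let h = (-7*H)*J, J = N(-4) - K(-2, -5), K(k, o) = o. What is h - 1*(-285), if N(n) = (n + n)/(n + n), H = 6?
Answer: 33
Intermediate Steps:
N(n) = 1 (N(n) = (2*n)/((2*n)) = (2*n)*(1/(2*n)) = 1)
J = 6 (J = 1 - 1*(-5) = 1 + 5 = 6)
h = -252 (h = -7*6*6 = -42*6 = -252)
h - 1*(-285) = -252 - 1*(-285) = -252 + 285 = 33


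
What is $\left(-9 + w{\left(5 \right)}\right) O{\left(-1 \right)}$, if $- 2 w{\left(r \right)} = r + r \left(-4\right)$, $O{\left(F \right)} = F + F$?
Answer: $3$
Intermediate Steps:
$O{\left(F \right)} = 2 F$
$w{\left(r \right)} = \frac{3 r}{2}$ ($w{\left(r \right)} = - \frac{r + r \left(-4\right)}{2} = - \frac{r - 4 r}{2} = - \frac{\left(-3\right) r}{2} = \frac{3 r}{2}$)
$\left(-9 + w{\left(5 \right)}\right) O{\left(-1 \right)} = \left(-9 + \frac{3}{2} \cdot 5\right) 2 \left(-1\right) = \left(-9 + \frac{15}{2}\right) \left(-2\right) = \left(- \frac{3}{2}\right) \left(-2\right) = 3$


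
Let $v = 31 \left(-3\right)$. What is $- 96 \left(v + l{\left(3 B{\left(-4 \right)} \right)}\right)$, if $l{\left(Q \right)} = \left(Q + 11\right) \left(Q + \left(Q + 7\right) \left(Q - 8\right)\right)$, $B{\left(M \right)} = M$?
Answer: $17376$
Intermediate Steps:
$v = -93$
$l{\left(Q \right)} = \left(11 + Q\right) \left(Q + \left(-8 + Q\right) \left(7 + Q\right)\right)$ ($l{\left(Q \right)} = \left(11 + Q\right) \left(Q + \left(7 + Q\right) \left(-8 + Q\right)\right) = \left(11 + Q\right) \left(Q + \left(-8 + Q\right) \left(7 + Q\right)\right)$)
$- 96 \left(v + l{\left(3 B{\left(-4 \right)} \right)}\right) = - 96 \left(-93 + \left(-616 + \left(3 \left(-4\right)\right)^{3} - 56 \cdot 3 \left(-4\right) + 11 \left(3 \left(-4\right)\right)^{2}\right)\right) = - 96 \left(-93 + \left(-616 + \left(-12\right)^{3} - -672 + 11 \left(-12\right)^{2}\right)\right) = - 96 \left(-93 + \left(-616 - 1728 + 672 + 11 \cdot 144\right)\right) = - 96 \left(-93 + \left(-616 - 1728 + 672 + 1584\right)\right) = - 96 \left(-93 - 88\right) = \left(-96\right) \left(-181\right) = 17376$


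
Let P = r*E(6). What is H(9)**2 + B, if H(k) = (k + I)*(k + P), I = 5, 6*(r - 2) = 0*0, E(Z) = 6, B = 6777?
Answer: 93213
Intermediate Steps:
r = 2 (r = 2 + (0*0)/6 = 2 + (1/6)*0 = 2 + 0 = 2)
P = 12 (P = 2*6 = 12)
H(k) = (5 + k)*(12 + k) (H(k) = (k + 5)*(k + 12) = (5 + k)*(12 + k))
H(9)**2 + B = (60 + 9**2 + 17*9)**2 + 6777 = (60 + 81 + 153)**2 + 6777 = 294**2 + 6777 = 86436 + 6777 = 93213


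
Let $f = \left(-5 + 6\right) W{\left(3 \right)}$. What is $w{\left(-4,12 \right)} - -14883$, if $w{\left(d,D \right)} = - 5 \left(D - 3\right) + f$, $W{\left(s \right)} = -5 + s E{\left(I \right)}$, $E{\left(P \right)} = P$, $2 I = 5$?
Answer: $\frac{29681}{2} \approx 14841.0$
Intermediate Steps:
$I = \frac{5}{2}$ ($I = \frac{1}{2} \cdot 5 = \frac{5}{2} \approx 2.5$)
$W{\left(s \right)} = -5 + \frac{5 s}{2}$ ($W{\left(s \right)} = -5 + s \frac{5}{2} = -5 + \frac{5 s}{2}$)
$f = \frac{5}{2}$ ($f = \left(-5 + 6\right) \left(-5 + \frac{5}{2} \cdot 3\right) = 1 \left(-5 + \frac{15}{2}\right) = 1 \cdot \frac{5}{2} = \frac{5}{2} \approx 2.5$)
$w{\left(d,D \right)} = \frac{35}{2} - 5 D$ ($w{\left(d,D \right)} = - 5 \left(D - 3\right) + \frac{5}{2} = - 5 \left(-3 + D\right) + \frac{5}{2} = \left(15 - 5 D\right) + \frac{5}{2} = \frac{35}{2} - 5 D$)
$w{\left(-4,12 \right)} - -14883 = \left(\frac{35}{2} - 60\right) - -14883 = \left(\frac{35}{2} - 60\right) + 14883 = - \frac{85}{2} + 14883 = \frac{29681}{2}$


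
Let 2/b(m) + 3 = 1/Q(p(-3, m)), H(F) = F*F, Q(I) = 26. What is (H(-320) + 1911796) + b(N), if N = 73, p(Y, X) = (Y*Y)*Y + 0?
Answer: 155093040/77 ≈ 2.0142e+6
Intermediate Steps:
p(Y, X) = Y**3 (p(Y, X) = Y**2*Y + 0 = Y**3 + 0 = Y**3)
H(F) = F**2
b(m) = -52/77 (b(m) = 2/(-3 + 1/26) = 2/(-77/26) = 2*(-26/77) = -52/77)
(H(-320) + 1911796) + b(N) = ((-320)**2 + 1911796) - 52/77 = (102400 + 1911796) - 52/77 = 2014196 - 52/77 = 155093040/77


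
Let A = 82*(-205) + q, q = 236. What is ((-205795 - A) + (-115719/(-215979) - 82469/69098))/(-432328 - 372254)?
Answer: 941296819700957/4002451341542748 ≈ 0.23518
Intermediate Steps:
A = -16574 (A = 82*(-205) + 236 = -16810 + 236 = -16574)
((-205795 - A) + (-115719/(-215979) - 82469/69098))/(-432328 - 372254) = ((-205795 - 1*(-16574)) + (-115719/(-215979) - 82469/69098))/(-432328 - 372254) = ((-205795 + 16574) + (-115719*(-1/215979) - 82469*1/69098))/(-804582) = (-189221 + (38573/71993 - 82469/69098))*(-1/804582) = (-189221 - 3271873563/4974572314)*(-1/804582) = -941296819700957/4974572314*(-1/804582) = 941296819700957/4002451341542748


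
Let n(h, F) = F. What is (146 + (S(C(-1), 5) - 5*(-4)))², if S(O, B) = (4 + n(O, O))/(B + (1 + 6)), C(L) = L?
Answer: 442225/16 ≈ 27639.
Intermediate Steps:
S(O, B) = (4 + O)/(7 + B) (S(O, B) = (4 + O)/(B + (1 + 6)) = (4 + O)/(B + 7) = (4 + O)/(7 + B))
(146 + (S(C(-1), 5) - 5*(-4)))² = (146 + ((4 - 1)/(7 + 5) - 5*(-4)))² = (146 + (3/12 + 20))² = (146 + ((1/12)*3 + 20))² = (146 + (¼ + 20))² = (146 + 81/4)² = (665/4)² = 442225/16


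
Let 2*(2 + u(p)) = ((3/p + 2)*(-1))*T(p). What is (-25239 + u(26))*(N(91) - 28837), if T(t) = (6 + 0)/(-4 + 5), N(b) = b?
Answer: 9434882763/13 ≈ 7.2576e+8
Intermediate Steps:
T(t) = 6 (T(t) = 6/1 = 6*1 = 6)
u(p) = -8 - 9/p (u(p) = -2 + (((3/p + 2)*(-1))*6)/2 = -2 + (((2 + 3/p)*(-1))*6)/2 = -2 + ((-2 - 3/p)*6)/2 = -2 + (-12 - 18/p)/2 = -2 + (-6 - 9/p) = -8 - 9/p)
(-25239 + u(26))*(N(91) - 28837) = (-25239 + (-8 - 9/26))*(91 - 28837) = (-25239 + (-8 - 9*1/26))*(-28746) = (-25239 + (-8 - 9/26))*(-28746) = (-25239 - 217/26)*(-28746) = -656431/26*(-28746) = 9434882763/13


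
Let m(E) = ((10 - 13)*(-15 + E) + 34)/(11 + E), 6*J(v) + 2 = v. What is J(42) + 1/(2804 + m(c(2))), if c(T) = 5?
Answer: 18721/2808 ≈ 6.6670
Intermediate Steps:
J(v) = -⅓ + v/6
m(E) = (79 - 3*E)/(11 + E) (m(E) = (-3*(-15 + E) + 34)/(11 + E) = ((45 - 3*E) + 34)/(11 + E) = (79 - 3*E)/(11 + E))
J(42) + 1/(2804 + m(c(2))) = (-⅓ + (⅙)*42) + 1/(2804 + (79 - 3*5)/(11 + 5)) = (-⅓ + 7) + 1/(2804 + (79 - 15)/16) = 20/3 + 1/(2804 + (1/16)*64) = 20/3 + 1/(2804 + 4) = 20/3 + 1/2808 = 18721/2808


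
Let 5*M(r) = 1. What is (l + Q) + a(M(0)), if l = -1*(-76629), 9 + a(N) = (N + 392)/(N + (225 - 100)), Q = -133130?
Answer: -35373299/626 ≈ -56507.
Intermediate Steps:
M(r) = ⅕ (M(r) = (⅕)*1 = ⅕)
a(N) = -9 + (392 + N)/(125 + N) (a(N) = -9 + (N + 392)/(N + (225 - 100)) = -9 + (392 + N)/(N + 125) = -9 + (392 + N)/(125 + N))
l = 76629
(l + Q) + a(M(0)) = (76629 - 133130) + (-733 - 8*⅕)/(125 + ⅕) = -56501 + (-733 - 8/5)/(626/5) = -56501 + (5/626)*(-3673/5) = -56501 - 3673/626 = -35373299/626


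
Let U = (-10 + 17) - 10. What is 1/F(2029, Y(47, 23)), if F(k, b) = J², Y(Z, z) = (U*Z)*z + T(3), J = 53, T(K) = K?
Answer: 1/2809 ≈ 0.00035600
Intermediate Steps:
U = -3 (U = 7 - 10 = -3)
Y(Z, z) = 3 - 3*Z*z (Y(Z, z) = (-3*Z)*z + 3 = -3*Z*z + 3 = 3 - 3*Z*z)
F(k, b) = 2809 (F(k, b) = 53² = 2809)
1/F(2029, Y(47, 23)) = 1/2809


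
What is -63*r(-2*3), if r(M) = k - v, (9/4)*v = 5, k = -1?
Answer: 203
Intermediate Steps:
v = 20/9 (v = (4/9)*5 = 20/9 ≈ 2.2222)
r(M) = -29/9 (r(M) = -1 - 1*20/9 = -1 - 20/9 = -29/9)
-63*r(-2*3) = -63*(-29/9) = 203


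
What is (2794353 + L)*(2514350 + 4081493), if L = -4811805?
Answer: -13306796652036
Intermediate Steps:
(2794353 + L)*(2514350 + 4081493) = (2794353 - 4811805)*(2514350 + 4081493) = -2017452*6595843 = -13306796652036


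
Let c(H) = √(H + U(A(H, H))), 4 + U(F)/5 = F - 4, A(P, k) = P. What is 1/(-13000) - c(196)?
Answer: -1/13000 - 4*√71 ≈ -33.705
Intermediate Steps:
U(F) = -40 + 5*F (U(F) = -20 + 5*(F - 4) = -20 + 5*(-4 + F) = -20 + (-20 + 5*F) = -40 + 5*F)
c(H) = √(-40 + 6*H) (c(H) = √(H + (-40 + 5*H)) = √(-40 + 6*H))
1/(-13000) - c(196) = 1/(-13000) - √(-40 + 6*196) = -1/13000 - √(-40 + 1176) = -1/13000 - √1136 = -1/13000 - 4*√71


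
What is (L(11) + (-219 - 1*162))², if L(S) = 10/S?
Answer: 17480761/121 ≈ 1.4447e+5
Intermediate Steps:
(L(11) + (-219 - 1*162))² = (10/11 + (-219 - 1*162))² = (10*(1/11) + (-219 - 162))² = (10/11 - 381)² = (-4181/11)² = 17480761/121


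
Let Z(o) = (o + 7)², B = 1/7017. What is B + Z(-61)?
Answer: 20461573/7017 ≈ 2916.0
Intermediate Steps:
B = 1/7017 ≈ 0.00014251
Z(o) = (7 + o)²
B + Z(-61) = 1/7017 + (7 - 61)² = 1/7017 + (-54)² = 1/7017 + 2916 = 20461573/7017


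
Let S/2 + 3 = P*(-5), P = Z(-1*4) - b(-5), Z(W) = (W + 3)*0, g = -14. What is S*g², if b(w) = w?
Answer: -10976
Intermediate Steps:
Z(W) = 0 (Z(W) = (3 + W)*0 = 0)
P = 5 (P = 0 - 1*(-5) = 0 + 5 = 5)
S = -56 (S = -6 + 2*(5*(-5)) = -6 + 2*(-25) = -6 - 50 = -56)
S*g² = -56*(-14)² = -56*196 = -10976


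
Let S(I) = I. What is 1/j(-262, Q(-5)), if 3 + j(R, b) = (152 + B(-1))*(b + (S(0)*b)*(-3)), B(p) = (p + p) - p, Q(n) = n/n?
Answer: 1/148 ≈ 0.0067568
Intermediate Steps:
Q(n) = 1
B(p) = p (B(p) = 2*p - p = p)
j(R, b) = -3 + 151*b (j(R, b) = -3 + (152 - 1)*(b + (0*b)*(-3)) = -3 + 151*(b + 0*(-3)) = -3 + 151*(b + 0) = -3 + 151*b)
1/j(-262, Q(-5)) = 1/(-3 + 151*1) = 1/(-3 + 151) = 1/148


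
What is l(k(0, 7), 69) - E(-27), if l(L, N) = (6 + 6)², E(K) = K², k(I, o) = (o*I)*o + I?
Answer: -585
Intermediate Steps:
k(I, o) = I + I*o² (k(I, o) = (I*o)*o + I = I*o² + I = I + I*o²)
l(L, N) = 144 (l(L, N) = 12² = 144)
l(k(0, 7), 69) - E(-27) = 144 - 1*(-27)² = 144 - 1*729 = 144 - 729 = -585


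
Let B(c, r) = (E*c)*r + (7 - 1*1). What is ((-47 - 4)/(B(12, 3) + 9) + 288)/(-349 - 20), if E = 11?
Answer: -39439/50553 ≈ -0.78015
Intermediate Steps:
B(c, r) = 6 + 11*c*r (B(c, r) = (11*c)*r + (7 - 1*1) = 11*c*r + (7 - 1) = 11*c*r + 6 = 6 + 11*c*r)
((-47 - 4)/(B(12, 3) + 9) + 288)/(-349 - 20) = ((-47 - 4)/((6 + 11*12*3) + 9) + 288)/(-349 - 20) = (-51/((6 + 396) + 9) + 288)/(-369) = (-51/(402 + 9) + 288)*(-1/369) = (-51/411 + 288)*(-1/369) = (-51*1/411 + 288)*(-1/369) = (-17/137 + 288)*(-1/369) = (39439/137)*(-1/369) = -39439/50553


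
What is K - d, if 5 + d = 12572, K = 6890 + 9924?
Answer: 4247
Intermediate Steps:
K = 16814
d = 12567 (d = -5 + 12572 = 12567)
K - d = 16814 - 1*12567 = 16814 - 12567 = 4247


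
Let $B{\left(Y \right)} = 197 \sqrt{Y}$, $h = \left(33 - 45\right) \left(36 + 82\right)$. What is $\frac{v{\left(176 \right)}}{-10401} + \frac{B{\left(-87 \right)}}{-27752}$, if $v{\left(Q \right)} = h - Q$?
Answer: $\frac{1592}{10401} - \frac{197 i \sqrt{87}}{27752} \approx 0.15306 - 0.066211 i$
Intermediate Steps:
$h = -1416$ ($h = \left(-12\right) 118 = -1416$)
$v{\left(Q \right)} = -1416 - Q$
$\frac{v{\left(176 \right)}}{-10401} + \frac{B{\left(-87 \right)}}{-27752} = \frac{-1416 - 176}{-10401} + \frac{197 \sqrt{-87}}{-27752} = \left(-1416 - 176\right) \left(- \frac{1}{10401}\right) + 197 i \sqrt{87} \left(- \frac{1}{27752}\right) = \left(-1592\right) \left(- \frac{1}{10401}\right) + 197 i \sqrt{87} \left(- \frac{1}{27752}\right) = \frac{1592}{10401} - \frac{197 i \sqrt{87}}{27752}$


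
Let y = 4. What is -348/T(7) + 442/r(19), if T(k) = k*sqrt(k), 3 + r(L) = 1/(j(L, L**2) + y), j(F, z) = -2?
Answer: -884/5 - 348*sqrt(7)/49 ≈ -195.59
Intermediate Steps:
r(L) = -5/2 (r(L) = -3 + 1/(-2 + 4) = -3 + 1/2 = -5/2)
T(k) = k**(3/2)
-348/T(7) + 442/r(19) = -348*sqrt(7)/49 + 442/(-5/2) = -348*sqrt(7)/49 + 442*(-2/5) = -348*sqrt(7)/49 - 884/5 = -884/5 - 348*sqrt(7)/49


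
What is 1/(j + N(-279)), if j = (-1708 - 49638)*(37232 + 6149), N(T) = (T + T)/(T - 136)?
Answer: -415/924387942232 ≈ -4.4895e-10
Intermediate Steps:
N(T) = 2*T/(-136 + T) (N(T) = (2*T)/(-136 + T) = 2*T/(-136 + T))
j = -2227440826 (j = -51346*43381 = -2227440826)
1/(j + N(-279)) = 1/(-2227440826 + 2*(-279)/(-136 - 279)) = 1/(-2227440826 + 2*(-279)/(-415)) = 1/(-2227440826 + 2*(-279)*(-1/415)) = 1/(-2227440826 + 558/415) = 1/(-924387942232/415) = -415/924387942232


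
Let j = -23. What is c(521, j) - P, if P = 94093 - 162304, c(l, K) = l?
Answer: 68732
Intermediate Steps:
P = -68211
c(521, j) - P = 521 - 1*(-68211) = 521 + 68211 = 68732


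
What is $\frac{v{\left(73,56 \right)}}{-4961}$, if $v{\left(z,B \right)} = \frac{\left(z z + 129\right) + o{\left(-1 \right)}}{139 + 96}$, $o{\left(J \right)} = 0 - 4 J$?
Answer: $- \frac{5462}{1165835} \approx -0.0046851$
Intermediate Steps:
$o{\left(J \right)} = - 4 J$
$v{\left(z,B \right)} = \frac{133}{235} + \frac{z^{2}}{235}$ ($v{\left(z,B \right)} = \frac{\left(z z + 129\right) - -4}{139 + 96} = \frac{\left(z^{2} + 129\right) + 4}{235} = \left(\left(129 + z^{2}\right) + 4\right) \frac{1}{235} = \left(133 + z^{2}\right) \frac{1}{235} = \frac{133}{235} + \frac{z^{2}}{235}$)
$\frac{v{\left(73,56 \right)}}{-4961} = \frac{\frac{133}{235} + \frac{73^{2}}{235}}{-4961} = \left(\frac{133}{235} + \frac{1}{235} \cdot 5329\right) \left(- \frac{1}{4961}\right) = \left(\frac{133}{235} + \frac{5329}{235}\right) \left(- \frac{1}{4961}\right) = \frac{5462}{235} \left(- \frac{1}{4961}\right) = - \frac{5462}{1165835}$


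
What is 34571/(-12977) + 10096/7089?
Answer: -114058027/91993953 ≈ -1.2398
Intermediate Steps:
34571/(-12977) + 10096/7089 = 34571*(-1/12977) + 10096*(1/7089) = -34571/12977 + 10096/7089 = -114058027/91993953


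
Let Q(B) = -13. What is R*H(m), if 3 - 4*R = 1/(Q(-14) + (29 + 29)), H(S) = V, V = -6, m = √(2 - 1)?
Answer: -67/15 ≈ -4.4667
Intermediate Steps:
m = 1 (m = √1 = 1)
H(S) = -6
R = 67/90 (R = ¾ - 1/(4*(-13 + (29 + 29))) = ¾ - 1/(4*(-13 + 58)) = ¾ - ¼/45 = ¾ - ¼*1/45 = ¾ - 1/180 = 67/90 ≈ 0.74444)
R*H(m) = (67/90)*(-6) = -67/15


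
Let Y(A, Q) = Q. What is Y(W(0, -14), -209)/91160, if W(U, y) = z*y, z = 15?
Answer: -209/91160 ≈ -0.0022927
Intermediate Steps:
W(U, y) = 15*y
Y(W(0, -14), -209)/91160 = -209/91160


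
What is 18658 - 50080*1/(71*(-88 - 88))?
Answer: 14575028/781 ≈ 18662.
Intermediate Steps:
18658 - 50080*1/(71*(-88 - 88)) = 18658 - 50080/((-176*71)) = 18658 - 50080/(-12496) = 18658 - 50080*(-1/12496) = 18658 + 3130/781 = 14575028/781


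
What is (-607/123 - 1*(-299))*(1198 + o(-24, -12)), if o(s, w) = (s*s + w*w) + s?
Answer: 68505980/123 ≈ 5.5696e+5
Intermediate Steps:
o(s, w) = s + s² + w² (o(s, w) = (s² + w²) + s = s + s² + w²)
(-607/123 - 1*(-299))*(1198 + o(-24, -12)) = (-607/123 - 1*(-299))*(1198 + (-24 + (-24)² + (-12)²)) = (-607*1/123 + 299)*(1198 + (-24 + 576 + 144)) = (-607/123 + 299)*(1198 + 696) = (36170/123)*1894 = 68505980/123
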